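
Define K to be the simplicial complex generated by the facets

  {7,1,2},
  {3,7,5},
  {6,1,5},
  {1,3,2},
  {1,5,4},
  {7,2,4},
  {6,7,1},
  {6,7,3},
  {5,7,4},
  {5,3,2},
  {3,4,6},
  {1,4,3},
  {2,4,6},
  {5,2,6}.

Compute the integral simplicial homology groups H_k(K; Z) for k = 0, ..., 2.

H_0 ≅ Z,  H_1 ≅ Z^2,  H_2 ≅ Z.

Fix the vertex order 1 < 2 < 3 < 4 < 5 < 6 < 7 and write every simplex with vertices in increasing order. Then dim K = 2 and the simplices of K are:

  0-simplices (7): [1], [2], [3], [4], [5], [6], [7]
  1-simplices (21): [1,2], [1,3], [1,4], [1,5], [1,6], [1,7], [2,3], [2,4], [2,5], [2,6], [2,7], [3,4], [3,5], [3,6], [3,7], [4,5], [4,6], [4,7], [5,6], [5,7], [6,7]
  2-simplices (14): [1,2,3], [1,2,7], [1,3,4], [1,4,5], [1,5,6], [1,6,7], [2,3,5], [2,4,6], [2,4,7], [2,5,6], [3,4,6], [3,5,7], [3,6,7], [4,5,7]

Hence C_0 ≅ Z^7, C_1 ≅ Z^21, C_2 ≅ Z^14.

The boundary map ∂_1: C_1 → C_0 sends each edge [p,q] (with p < q) to q − p. For instance
  ∂[3,5] = [5] − [3].
As a 7×21 matrix over Z this has rank 6, with invariant factors (1,1,1,1,1,1).

The boundary map ∂_2: C_2 → C_1 acts by ∂[p,q,r] = [q,r] − [p,r] + [p,q]. For instance
  ∂[3,4,6] = [4,6] − [3,6] + [3,4],
  ∂[1,4,5] = [4,5] − [1,5] + [1,4].
The 21×14 boundary matrix has rank 13 and Smith normal form diag(1,1,1,1,1,1,1,1,1,1,1,1,1).

Reading off H_k = ker ∂_k / im ∂_{k+1}:

  H_0: rank C_0 − rank ∂_1 = 7 − 6 = 1, and the invariant factors of ∂_1 are all 1, so H_0 = Z.
  H_1: rank ker ∂_1 − rank ∂_2 = (21 − 6) − 13 = 2, and the invariant factors of ∂_2 are all 1, so H_1 = Z^2.
  H_2: rank ker ∂_2 − rank ∂_3 = (14 − 13) − 0 = 1, and there is no ∂_3, so H_2 = Z.

As a check, the Euler characteristic is 7 − 21 + 14 = 0, which agrees with 1 − 2 + 1 = 0.
(K is a triangulation of the torus T^2.)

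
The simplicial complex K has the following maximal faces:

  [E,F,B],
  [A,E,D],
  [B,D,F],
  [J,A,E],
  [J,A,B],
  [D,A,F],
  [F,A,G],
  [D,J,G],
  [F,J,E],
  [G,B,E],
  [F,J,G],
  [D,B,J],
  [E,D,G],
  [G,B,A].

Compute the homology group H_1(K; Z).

K has 7 vertices, 21 edges, 14 triangles.
rank ∂_1 = 6, rank ∂_2 = 13 ⇒ b_1 = 21 − 6 − 13 = 2; all invariant factors of ∂_2 are 1 so no torsion. So H_1 = Z^2.

H_1 = Z^2.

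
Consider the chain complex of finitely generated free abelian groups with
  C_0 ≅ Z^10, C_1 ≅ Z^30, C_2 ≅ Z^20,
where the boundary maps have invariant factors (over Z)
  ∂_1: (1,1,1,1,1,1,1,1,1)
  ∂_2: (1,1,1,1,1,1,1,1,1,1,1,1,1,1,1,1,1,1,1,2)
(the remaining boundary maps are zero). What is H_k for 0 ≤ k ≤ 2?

H_0: b_0 = 10 − 0 − 9 = 1; torsion from ∂_1 factors > 1: none. So H_0 = Z.
H_1: b_1 = 30 − 9 − 20 = 1; torsion from ∂_2 factors > 1: [2]. So H_1 = Z ⊕ Z_2.
H_2: b_2 = 20 − 20 − 0 = 0; torsion from ∂_3 factors > 1: none. So H_2 = 0.

H_0 = Z,  H_1 = Z ⊕ Z_2,  H_2 = 0.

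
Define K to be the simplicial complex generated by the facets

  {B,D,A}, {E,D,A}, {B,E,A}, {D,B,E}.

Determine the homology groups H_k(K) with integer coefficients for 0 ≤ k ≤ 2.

H_0 ≅ Z,  H_1 = 0,  H_2 ≅ Z.

Take the total order A < B < D < E on the vertex set. Then K (dimension 2) consists of the simplices:

  0-simplices (4): A, B, D, E
  1-simplices (6): AB, AD, AE, BD, BE, DE
  2-simplices (4): ABD, ABE, ADE, BDE

so the chain groups are C_0 ≅ Z^4, C_1 ≅ Z^6, C_2 ≅ Z^4.

The boundary map ∂_1: C_1 → C_0 maps an edge to its endpoints' difference, ∂[p,q] = q − p. For instance
  ∂BD = D − B.
The 4×6 boundary matrix has rank 3 and Smith normal form diag(1,1,1).

Boundary ∂_2: C_2 → C_1 acts by ∂[p,q,r] = [q,r] − [p,r] + [p,q]. For instance
  ∂BDE = DE − BE + BD,
  ∂ABD = BD − AD + AB.
The 6×4 boundary matrix has rank 3 and Smith normal form diag(1,1,1).

Reading off H_k = ker ∂_k / im ∂_{k+1}:

  H_0: rank C_0 − rank ∂_1 = 4 − 3 = 1, and the invariant factors of ∂_1 are all 1, so H_0 = Z.
  H_1: rank ker ∂_1 − rank ∂_2 = (6 − 3) − 3 = 0, and the invariant factors of ∂_2 are all 1, so H_1 = 0.
  H_2: rank ker ∂_2 − rank ∂_3 = (4 − 3) − 0 = 1, and there is no ∂_3, so H_2 = Z.

(K is a triangulation of the 2-sphere S^2.)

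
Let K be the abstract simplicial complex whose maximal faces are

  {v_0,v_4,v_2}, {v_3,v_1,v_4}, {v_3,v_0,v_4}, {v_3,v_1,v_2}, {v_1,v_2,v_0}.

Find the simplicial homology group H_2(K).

We work with the vertex ordering v_0 < v_1 < v_2 < v_3 < v_4. The simplices of K, each written with vertices in increasing order, are:

  0-simplices (5): [v_0], [v_1], [v_2], [v_3], [v_4]
  1-simplices (10): [v_0,v_1], [v_0,v_2], [v_0,v_3], [v_0,v_4], [v_1,v_2], [v_1,v_3], [v_1,v_4], [v_2,v_3], [v_2,v_4], [v_3,v_4]
  2-simplices (5): [v_0,v_1,v_2], [v_0,v_2,v_4], [v_0,v_3,v_4], [v_1,v_2,v_3], [v_1,v_3,v_4]

so the chain groups are C_0 ≅ Z^5, C_1 ≅ Z^10, C_2 ≅ Z^5.

Boundary ∂_1: C_1 → C_0 is given by ∂[p,q] = [q] − [p].
This gives a 5×10 integer matrix of rank 4; reducing to Smith normal form yields diagonal entries (1,1,1,1).

Boundary ∂_2: C_2 → C_1 acts by ∂[p,q,r] = [q,r] − [p,r] + [p,q]. For instance
  ∂[v_0,v_2,v_4] = [v_2,v_4] − [v_0,v_4] + [v_0,v_2],
  ∂[v_1,v_2,v_3] = [v_2,v_3] − [v_1,v_3] + [v_1,v_2].
The 10×5 boundary matrix has rank 5 and Smith normal form diag(1,1,1,1,1).

Computing H_k = (kernel of ∂_k) / (image of ∂_{k+1}):

  H_2: rank ker ∂_2 − rank ∂_3 = (5 − 5) − 0 = 0, and there is no ∂_3, so H_2 ≅ 0.

(K is a triangulation of the Möbius band.)

H_2 = 0.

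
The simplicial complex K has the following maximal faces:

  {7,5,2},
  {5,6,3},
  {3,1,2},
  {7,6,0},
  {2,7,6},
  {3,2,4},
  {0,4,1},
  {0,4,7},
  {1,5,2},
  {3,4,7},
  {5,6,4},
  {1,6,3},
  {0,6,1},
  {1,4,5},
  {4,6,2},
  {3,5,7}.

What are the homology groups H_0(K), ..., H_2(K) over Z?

K has 8 vertices, 24 edges, 16 triangles.
rank ∂_0 = 0, rank ∂_1 = 7 ⇒ b_0 = 8 − 0 − 7 = 1; all invariant factors of ∂_1 are 1 so no torsion. So H_0 ≅ Z.
rank ∂_1 = 7, rank ∂_2 = 15 ⇒ b_1 = 24 − 7 − 15 = 2; all invariant factors of ∂_2 are 1 so no torsion. So H_1 ≅ Z^2.
rank ∂_2 = 15, rank ∂_3 = 0 ⇒ b_2 = 16 − 15 − 0 = 1. So H_2 ≅ Z.

H_0 = Z,  H_1 = Z^2,  H_2 = Z.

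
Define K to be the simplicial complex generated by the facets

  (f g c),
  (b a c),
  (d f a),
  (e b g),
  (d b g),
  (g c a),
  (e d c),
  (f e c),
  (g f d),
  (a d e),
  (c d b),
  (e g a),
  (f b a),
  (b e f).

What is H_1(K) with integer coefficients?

H_1 = Z^2.

Order the vertices as a < b < c < d < e < f < g. Listing each simplex with vertices in this order, K has dimension 2 with simplices:

  0-simplices (7): a, b, c, d, e, f, g
  1-simplices (21): ab, ac, ad, ae, af, ag, bc, bd, be, bf, bg, cd, ce, cf, cg, de, df, dg, ef, eg, fg
  2-simplices (14): abc, abf, acg, ade, adf, aeg, bcd, bdg, bef, beg, cde, cef, cfg, dfg

giving chain groups C_0 ≅ Z^7, C_1 ≅ Z^21, C_2 ≅ Z^14.

Boundary ∂_1: C_1 → C_0 maps an edge to its endpoints' difference, ∂[p,q] = q − p.
As a 7×21 matrix over Z this has rank 6, with invariant factors (1,1,1,1,1,1).

Boundary ∂_2: C_2 → C_1 sends each 2-simplex [p,q,r] to [q,r] − [p,r] + [p,q]. For instance
  ∂cef = ef − cf + ce,
  ∂abc = bc − ac + ab.
The 21×14 boundary matrix has rank 13 and Smith normal form diag(1,1,1,1,1,1,1,1,1,1,1,1,1).

Computing H_k = (kernel of ∂_k) / (image of ∂_{k+1}):

  H_1: rank ker ∂_1 − rank ∂_2 = (21 − 6) − 13 = 2, and the invariant factors of ∂_2 are all 1, so H_1 ≅ Z^2.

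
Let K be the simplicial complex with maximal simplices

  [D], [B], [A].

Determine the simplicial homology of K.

H_0 ≅ Z^3.

Take the total order A < B < D on the vertex set. Then K (dimension 0) consists of the simplices:

  0-simplices (3): A, B, D

giving chain groups C_0 ≅ Z^3.

Computing H_k = (kernel of ∂_k) / (image of ∂_{k+1}):

  H_0: rank C_0 − rank ∂_1 = 3 − 0 = 3, and there is no ∂_1, so H_0 ≅ Z^3.

(K is a triangulation of a set of 3 points.)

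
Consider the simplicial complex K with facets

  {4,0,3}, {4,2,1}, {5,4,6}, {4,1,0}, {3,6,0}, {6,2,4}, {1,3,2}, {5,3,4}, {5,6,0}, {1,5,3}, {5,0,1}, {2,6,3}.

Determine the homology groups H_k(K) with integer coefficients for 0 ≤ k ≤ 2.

H_0 = Z,  H_1 = Z_2,  H_2 = 0.

Take the total order 0 < 1 < 2 < 3 < 4 < 5 < 6 on the vertex set. Then K (dimension 2) consists of the simplices:

  0-simplices (7): [0], [1], [2], [3], [4], [5], [6]
  1-simplices (18): [0,1], [0,3], [0,4], [0,5], [0,6], [1,2], [1,3], [1,4], [1,5], [2,3], [2,4], [2,6], [3,4], [3,5], [3,6], [4,5], [4,6], [5,6]
  2-simplices (12): [0,1,4], [0,1,5], [0,3,4], [0,3,6], [0,5,6], [1,2,3], [1,2,4], [1,3,5], [2,3,6], [2,4,6], [3,4,5], [4,5,6]

so the chain groups are C_0 ≅ Z^7, C_1 ≅ Z^18, C_2 ≅ Z^12.

∂_1: C_1 → C_0 maps an edge to its endpoints' difference, ∂[p,q] = q − p.
This gives a 7×18 integer matrix of rank 6; reducing to Smith normal form yields diagonal entries (1,1,1,1,1,1).

The boundary map ∂_2: C_2 → C_1 acts by ∂[p,q,r] = [q,r] − [p,r] + [p,q]. For instance
  ∂[0,1,4] = [1,4] − [0,4] + [0,1],
  ∂[4,5,6] = [5,6] − [4,6] + [4,5].
This gives a 18×12 integer matrix of rank 12; reducing to Smith normal form yields diagonal entries (1,1,1,1,1,1,1,1,1,1,1,2).

Computing H_k = (kernel of ∂_k) / (image of ∂_{k+1}):

  H_0: rank C_0 − rank ∂_1 = 7 − 6 = 1, and the invariant factors of ∂_1 are all 1, so H_0 = Z.
  H_1: rank ker ∂_1 − rank ∂_2 = (18 − 6) − 12 = 0, and ∂_2 has invariant factor 2 > 1, so H_1 = Z_2.
  H_2: rank ker ∂_2 − rank ∂_3 = (12 − 12) − 0 = 0, and there is no ∂_3, so H_2 = 0.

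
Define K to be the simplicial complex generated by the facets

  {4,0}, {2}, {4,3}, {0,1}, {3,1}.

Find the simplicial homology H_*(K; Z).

Take the total order 0 < 1 < 2 < 3 < 4 on the vertex set. Then K (dimension 1) consists of the simplices:

  0-simplices (5): [0], [1], [2], [3], [4]
  1-simplices (4): [0,1], [0,4], [1,3], [3,4]

giving chain groups C_0 ≅ Z^5, C_1 ≅ Z^4.

The boundary map ∂_1: C_1 → C_0 is given by ∂[p,q] = [q] − [p]. For instance
  ∂[0,1] = [1] − [0].
The resulting 5×4 matrix has rank 3, and its Smith normal form has invariant factors (1,1,1).

Reading off H_k = ker ∂_k / im ∂_{k+1}:

  H_0: rank C_0 − rank ∂_1 = 5 − 3 = 2, and the invariant factors of ∂_1 are all 1, so H_0 ≅ Z^2.
  H_1: rank ker ∂_1 − rank ∂_2 = (4 − 3) − 0 = 1, and there is no ∂_2, so H_1 ≅ Z.

As a check, the Euler characteristic is 5 − 4 = 1, which agrees with 2 − 1 = 1.

H_0 = Z^2,  H_1 = Z.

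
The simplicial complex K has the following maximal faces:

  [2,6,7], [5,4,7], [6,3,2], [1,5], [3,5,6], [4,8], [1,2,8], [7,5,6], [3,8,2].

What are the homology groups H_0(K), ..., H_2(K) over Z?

K has 8 vertices, 16 edges, 7 triangles.
rank ∂_0 = 0, rank ∂_1 = 7 ⇒ b_0 = 8 − 0 − 7 = 1; all invariant factors of ∂_1 are 1 so no torsion. So H_0 = Z.
rank ∂_1 = 7, rank ∂_2 = 7 ⇒ b_1 = 16 − 7 − 7 = 2; all invariant factors of ∂_2 are 1 so no torsion. So H_1 = Z^2.
rank ∂_2 = 7, rank ∂_3 = 0 ⇒ b_2 = 7 − 7 − 0 = 0. So H_2 = 0.

H_0 ≅ Z,  H_1 ≅ Z^2,  H_2 = 0.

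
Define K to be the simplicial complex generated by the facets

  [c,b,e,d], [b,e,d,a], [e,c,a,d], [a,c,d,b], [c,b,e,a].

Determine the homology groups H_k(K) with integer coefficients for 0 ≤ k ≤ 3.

H_0 = Z,  H_1 = 0,  H_2 = 0,  H_3 = Z.

Fix the vertex order a < b < c < d < e and write every simplex with vertices in increasing order. Then dim K = 3 and the simplices of K are:

  0-simplices (5): a, b, c, d, e
  1-simplices (10): ab, ac, ad, ae, bc, bd, be, cd, ce, de
  2-simplices (10): abc, abd, abe, acd, ace, ade, bcd, bce, bde, cde
  3-simplices (5): abcd, abce, abde, acde, bcde

so the chain groups are C_0 ≅ Z^5, C_1 ≅ Z^10, C_2 ≅ Z^10, C_3 ≅ Z^5.

∂_1: C_1 → C_0 is given by ∂[p,q] = [q] − [p].
The resulting 5×10 matrix has rank 4, and its Smith normal form has invariant factors (1,1,1,1).

Boundary ∂_2: C_2 → C_1 maps a triangle to the signed sum of its edges. For instance
  ∂ade = de − ae + ad,
  ∂ace = ce − ae + ac.
The 10×10 boundary matrix has rank 6 and Smith normal form diag(1,1,1,1,1,1).

∂_3: C_3 → C_2 sends each 3-simplex σ to the alternating sum Σ_i (−1)^i (σ with its i-th vertex removed). For instance
  ∂abde = bde − ade + abe − abd,
  ∂acde = cde − ade + ace − acd.
As a 10×5 matrix over Z this has rank 4, with invariant factors (1,1,1,1).

Reading off H_k = ker ∂_k / im ∂_{k+1}:

  H_0: rank C_0 − rank ∂_1 = 5 − 4 = 1, and the invariant factors of ∂_1 are all 1, so H_0 = Z.
  H_1: rank ker ∂_1 − rank ∂_2 = (10 − 4) − 6 = 0, and the invariant factors of ∂_2 are all 1, so H_1 = 0.
  H_2: rank ker ∂_2 − rank ∂_3 = (10 − 6) − 4 = 0, and the invariant factors of ∂_3 are all 1, so H_2 = 0.
  H_3: rank ker ∂_3 − rank ∂_4 = (5 − 4) − 0 = 1, and there is no ∂_4, so H_3 = Z.

(K is a triangulation of the 3-sphere S^3.)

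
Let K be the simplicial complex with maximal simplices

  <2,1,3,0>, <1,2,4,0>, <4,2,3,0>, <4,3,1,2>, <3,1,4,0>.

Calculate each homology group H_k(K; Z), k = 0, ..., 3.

H_0 = Z,  H_1 = 0,  H_2 = 0,  H_3 = Z.

Fix the vertex order 0 < 1 < 2 < 3 < 4 and write every simplex with vertices in increasing order. Then dim K = 3 and the simplices of K are:

  0-simplices (5): [0], [1], [2], [3], [4]
  1-simplices (10): [0,1], [0,2], [0,3], [0,4], [1,2], [1,3], [1,4], [2,3], [2,4], [3,4]
  2-simplices (10): [0,1,2], [0,1,3], [0,1,4], [0,2,3], [0,2,4], [0,3,4], [1,2,3], [1,2,4], [1,3,4], [2,3,4]
  3-simplices (5): [0,1,2,3], [0,1,2,4], [0,1,3,4], [0,2,3,4], [1,2,3,4]

giving chain groups C_0 ≅ Z^5, C_1 ≅ Z^10, C_2 ≅ Z^10, C_3 ≅ Z^5.

The boundary map ∂_1: C_1 → C_0 is given by ∂[p,q] = [q] − [p]. For instance
  ∂[1,3] = [3] − [1].
The resulting 5×10 matrix has rank 4, and its Smith normal form has invariant factors (1,1,1,1).

∂_2: C_2 → C_1 acts by ∂[p,q,r] = [q,r] − [p,r] + [p,q]. For instance
  ∂[2,3,4] = [3,4] − [2,4] + [2,3],
  ∂[0,1,3] = [1,3] − [0,3] + [0,1].
This gives a 10×10 integer matrix of rank 6; reducing to Smith normal form yields diagonal entries (1,1,1,1,1,1).

The boundary map ∂_3: C_3 → C_2 sends each 3-simplex σ to the alternating sum Σ_i (−1)^i (σ with its i-th vertex removed). For instance
  ∂[0,1,2,4] = [1,2,4] − [0,2,4] + [0,1,4] − [0,1,2],
  ∂[0,1,2,3] = [1,2,3] − [0,2,3] + [0,1,3] − [0,1,2].
As a 10×5 matrix over Z this has rank 4, with invariant factors (1,1,1,1).

Reading off H_k = ker ∂_k / im ∂_{k+1}:

  H_0: rank C_0 − rank ∂_1 = 5 − 4 = 1, and the invariant factors of ∂_1 are all 1, so H_0 = Z.
  H_1: rank ker ∂_1 − rank ∂_2 = (10 − 4) − 6 = 0, and the invariant factors of ∂_2 are all 1, so H_1 = 0.
  H_2: rank ker ∂_2 − rank ∂_3 = (10 − 6) − 4 = 0, and the invariant factors of ∂_3 are all 1, so H_2 = 0.
  H_3: rank ker ∂_3 − rank ∂_4 = (5 − 4) − 0 = 1, and there is no ∂_4, so H_3 = Z.

As a check, the Euler characteristic is 5 − 10 + 10 − 5 = 0, which agrees with 1 − 0 + 0 − 1 = 0.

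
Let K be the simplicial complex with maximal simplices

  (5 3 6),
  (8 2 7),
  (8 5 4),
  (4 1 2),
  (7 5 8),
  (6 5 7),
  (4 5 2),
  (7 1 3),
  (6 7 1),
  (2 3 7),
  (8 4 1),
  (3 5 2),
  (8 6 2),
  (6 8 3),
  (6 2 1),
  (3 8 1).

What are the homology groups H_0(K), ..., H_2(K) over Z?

Take the total order 1 < 2 < 3 < 4 < 5 < 6 < 7 < 8 on the vertex set. Then K (dimension 2) consists of the simplices:

  0-simplices (8): [1], [2], [3], [4], [5], [6], [7], [8]
  1-simplices (24): (24 of them)
  2-simplices (16): [1,2,4], [1,2,6], [1,3,7], [1,3,8], [1,4,8], [1,6,7], [2,3,5], [2,3,7], [2,4,5], [2,6,8], [2,7,8], [3,5,6], [3,6,8], [4,5,8], [5,6,7], [5,7,8]

giving chain groups C_0 ≅ Z^8, C_1 ≅ Z^24, C_2 ≅ Z^16.

Boundary ∂_1: C_1 → C_0 maps an edge to its endpoints' difference, ∂[p,q] = q − p. For instance
  ∂[3,8] = [8] − [3].
The 8×24 boundary matrix has rank 7 and Smith normal form diag(1,1,1,1,1,1,1).

The boundary map ∂_2: C_2 → C_1 maps a triangle to the signed sum of its edges. For instance
  ∂[1,6,7] = [6,7] − [1,7] + [1,6],
  ∂[2,3,5] = [3,5] − [2,5] + [2,3].
The 24×16 boundary matrix has rank 15 and Smith normal form diag(1,1,1,1,1,1,1,1,1,1,1,1,1,1,1).

Reading off H_k = ker ∂_k / im ∂_{k+1}:

  H_0: rank C_0 − rank ∂_1 = 8 − 7 = 1, and the invariant factors of ∂_1 are all 1, so H_0 ≅ Z.
  H_1: rank ker ∂_1 − rank ∂_2 = (24 − 7) − 15 = 2, and the invariant factors of ∂_2 are all 1, so H_1 ≅ Z^2.
  H_2: rank ker ∂_2 − rank ∂_3 = (16 − 15) − 0 = 1, and there is no ∂_3, so H_2 ≅ Z.

As a check, the Euler characteristic is 8 − 24 + 16 = 0, which agrees with 1 − 2 + 1 = 0.
(K is a triangulation of the torus T^2.)

H_0 ≅ Z,  H_1 ≅ Z^2,  H_2 ≅ Z.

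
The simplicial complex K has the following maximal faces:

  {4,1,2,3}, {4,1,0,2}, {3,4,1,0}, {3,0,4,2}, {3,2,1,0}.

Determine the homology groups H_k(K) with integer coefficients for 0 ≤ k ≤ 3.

H_0 = Z,  H_1 = 0,  H_2 = 0,  H_3 = Z.

Take the total order 0 < 1 < 2 < 3 < 4 on the vertex set. Then K (dimension 3) consists of the simplices:

  0-simplices (5): [0], [1], [2], [3], [4]
  1-simplices (10): [0,1], [0,2], [0,3], [0,4], [1,2], [1,3], [1,4], [2,3], [2,4], [3,4]
  2-simplices (10): [0,1,2], [0,1,3], [0,1,4], [0,2,3], [0,2,4], [0,3,4], [1,2,3], [1,2,4], [1,3,4], [2,3,4]
  3-simplices (5): [0,1,2,3], [0,1,2,4], [0,1,3,4], [0,2,3,4], [1,2,3,4]

so the chain groups are C_0 ≅ Z^5, C_1 ≅ Z^10, C_2 ≅ Z^10, C_3 ≅ Z^5.

The boundary map ∂_1: C_1 → C_0 maps an edge to its endpoints' difference, ∂[p,q] = q − p.
This gives a 5×10 integer matrix of rank 4; reducing to Smith normal form yields diagonal entries (1,1,1,1).

∂_2: C_2 → C_1 maps a triangle to the signed sum of its edges. For instance
  ∂[1,3,4] = [3,4] − [1,4] + [1,3],
  ∂[1,2,3] = [2,3] − [1,3] + [1,2].
This gives a 10×10 integer matrix of rank 6; reducing to Smith normal form yields diagonal entries (1,1,1,1,1,1).

The boundary map ∂_3: C_3 → C_2 sends each 3-simplex σ to the alternating sum Σ_i (−1)^i (σ with its i-th vertex removed). For instance
  ∂[0,1,2,4] = [1,2,4] − [0,2,4] + [0,1,4] − [0,1,2],
  ∂[1,2,3,4] = [2,3,4] − [1,3,4] + [1,2,4] − [1,2,3].
This gives a 10×5 integer matrix of rank 4; reducing to Smith normal form yields diagonal entries (1,1,1,1).

Computing H_k = (kernel of ∂_k) / (image of ∂_{k+1}):

  H_0: rank C_0 − rank ∂_1 = 5 − 4 = 1, and the invariant factors of ∂_1 are all 1, so H_0 ≅ Z.
  H_1: rank ker ∂_1 − rank ∂_2 = (10 − 4) − 6 = 0, and the invariant factors of ∂_2 are all 1, so H_1 ≅ 0.
  H_2: rank ker ∂_2 − rank ∂_3 = (10 − 6) − 4 = 0, and the invariant factors of ∂_3 are all 1, so H_2 ≅ 0.
  H_3: rank ker ∂_3 − rank ∂_4 = (5 − 4) − 0 = 1, and there is no ∂_4, so H_3 ≅ Z.

As a check, the Euler characteristic is 5 − 10 + 10 − 5 = 0, which agrees with 1 − 0 + 0 − 1 = 0.
(K is a triangulation of the 3-sphere S^3.)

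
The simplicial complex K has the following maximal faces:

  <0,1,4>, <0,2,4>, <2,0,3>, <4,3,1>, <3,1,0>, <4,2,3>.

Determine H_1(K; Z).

Fix the vertex order 0 < 1 < 2 < 3 < 4 and write every simplex with vertices in increasing order. Then dim K = 2 and the simplices of K are:

  0-simplices (5): [0], [1], [2], [3], [4]
  1-simplices (9): [0,1], [0,2], [0,3], [0,4], [1,3], [1,4], [2,3], [2,4], [3,4]
  2-simplices (6): [0,1,3], [0,1,4], [0,2,3], [0,2,4], [1,3,4], [2,3,4]

so the chain groups are C_0 ≅ Z^5, C_1 ≅ Z^9, C_2 ≅ Z^6.

∂_1: C_1 → C_0 maps an edge to its endpoints' difference, ∂[p,q] = q − p. For instance
  ∂[0,3] = [3] − [0].
This gives a 5×9 integer matrix of rank 4; reducing to Smith normal form yields diagonal entries (1,1,1,1).

The boundary map ∂_2: C_2 → C_1 sends each 2-simplex [p,q,r] to [q,r] − [p,r] + [p,q]. For instance
  ∂[0,2,3] = [2,3] − [0,3] + [0,2],
  ∂[0,1,3] = [1,3] − [0,3] + [0,1].
The resulting 9×6 matrix has rank 5, and its Smith normal form has invariant factors (1,1,1,1,1).

From H_k ≅ ker(∂_k) / im(∂_{k+1}) we obtain:

  H_1: rank ker ∂_1 − rank ∂_2 = (9 − 4) − 5 = 0, and the invariant factors of ∂_2 are all 1, so H_1 ≅ 0.

H_1 ≅ 0.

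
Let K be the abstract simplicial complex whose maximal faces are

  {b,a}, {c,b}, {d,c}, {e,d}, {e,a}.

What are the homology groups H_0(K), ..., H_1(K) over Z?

H_0 = Z,  H_1 = Z.

We work with the vertex ordering a < b < c < d < e. The simplices of K, each written with vertices in increasing order, are:

  0-simplices (5): a, b, c, d, e
  1-simplices (5): ab, ae, bc, cd, de

giving chain groups C_0 ≅ Z^5, C_1 ≅ Z^5.

∂_1: C_1 → C_0 is given by ∂[p,q] = [q] − [p].
As a 5×5 matrix over Z this has rank 4, with invariant factors (1,1,1,1).

From H_k ≅ ker(∂_k) / im(∂_{k+1}) we obtain:

  H_0: rank C_0 − rank ∂_1 = 5 − 4 = 1, and the invariant factors of ∂_1 are all 1, so H_0 ≅ Z.
  H_1: rank ker ∂_1 − rank ∂_2 = (5 − 4) − 0 = 1, and there is no ∂_2, so H_1 ≅ Z.

(K is a triangulation of the circle S^1.)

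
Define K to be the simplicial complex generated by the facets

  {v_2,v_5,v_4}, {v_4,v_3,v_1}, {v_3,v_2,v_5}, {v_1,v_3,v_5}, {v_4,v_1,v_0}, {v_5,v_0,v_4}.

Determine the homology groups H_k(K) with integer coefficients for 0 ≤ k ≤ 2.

H_0 ≅ Z,  H_1 ≅ Z,  H_2 = 0.

K has 6 vertices, 12 edges, 6 triangles.
rank ∂_0 = 0, rank ∂_1 = 5 ⇒ b_0 = 6 − 0 − 5 = 1; all invariant factors of ∂_1 are 1 so no torsion. So H_0 ≅ Z.
rank ∂_1 = 5, rank ∂_2 = 6 ⇒ b_1 = 12 − 5 − 6 = 1; all invariant factors of ∂_2 are 1 so no torsion. So H_1 ≅ Z.
rank ∂_2 = 6, rank ∂_3 = 0 ⇒ b_2 = 6 − 6 − 0 = 0. So H_2 ≅ 0.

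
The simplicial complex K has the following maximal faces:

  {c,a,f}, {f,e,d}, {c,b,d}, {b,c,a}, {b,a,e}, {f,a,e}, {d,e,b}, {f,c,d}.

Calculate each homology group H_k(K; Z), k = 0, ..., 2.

H_0 = Z,  H_1 = 0,  H_2 = Z.

We work with the vertex ordering a < b < c < d < e < f. The simplices of K, each written with vertices in increasing order, are:

  0-simplices (6): a, b, c, d, e, f
  1-simplices (12): ab, ac, ae, af, bc, bd, be, cd, cf, de, df, ef
  2-simplices (8): abc, abe, acf, aef, bcd, bde, cdf, def

Hence C_0 ≅ Z^6, C_1 ≅ Z^12, C_2 ≅ Z^8.

The boundary map ∂_1: C_1 → C_0 maps an edge to its endpoints' difference, ∂[p,q] = q − p. For instance
  ∂be = e − b.
The 6×12 boundary matrix has rank 5 and Smith normal form diag(1,1,1,1,1).

Boundary ∂_2: C_2 → C_1 maps a triangle to the signed sum of its edges. For instance
  ∂aef = ef − af + ae,
  ∂def = ef − df + de.
This gives a 12×8 integer matrix of rank 7; reducing to Smith normal form yields diagonal entries (1,1,1,1,1,1,1).

Reading off H_k = ker ∂_k / im ∂_{k+1}:

  H_0: rank C_0 − rank ∂_1 = 6 − 5 = 1, and the invariant factors of ∂_1 are all 1, so H_0 = Z.
  H_1: rank ker ∂_1 − rank ∂_2 = (12 − 5) − 7 = 0, and the invariant factors of ∂_2 are all 1, so H_1 = 0.
  H_2: rank ker ∂_2 − rank ∂_3 = (8 − 7) − 0 = 1, and there is no ∂_3, so H_2 = Z.

(K is a triangulation of the 2-sphere S^2.)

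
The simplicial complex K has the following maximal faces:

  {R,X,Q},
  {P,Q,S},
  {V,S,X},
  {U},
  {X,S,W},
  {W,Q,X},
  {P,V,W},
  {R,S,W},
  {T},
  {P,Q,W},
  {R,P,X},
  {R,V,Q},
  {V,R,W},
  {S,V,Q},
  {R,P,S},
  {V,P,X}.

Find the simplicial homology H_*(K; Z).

Fix the vertex order P < Q < R < S < T < U < V < W < X and write every simplex with vertices in increasing order. Then dim K = 2 and the simplices of K are:

  0-simplices (9): P, Q, R, S, T, U, V, W, X
  1-simplices (21): PQ, PR, PS, PV, PW, PX, QR, QS, QV, QW, QX, RS, RV, RW, RX, SV, SW, SX, VW, VX, WX
  2-simplices (14): PQS, PQW, PRS, PRX, PVW, PVX, QRV, QRX, QSV, QWX, RSW, RVW, SVX, SWX

Hence C_0 ≅ Z^9, C_1 ≅ Z^21, C_2 ≅ Z^14.

The boundary map ∂_1: C_1 → C_0 is given by ∂[p,q] = [q] − [p]. For instance
  ∂SX = X − S.
As a 9×21 matrix over Z this has rank 6, with invariant factors (1,1,1,1,1,1).

Boundary ∂_2: C_2 → C_1 acts by ∂[p,q,r] = [q,r] − [p,r] + [p,q]. For instance
  ∂PQS = QS − PS + PQ,
  ∂PVX = VX − PX + PV.
This gives a 21×14 integer matrix of rank 13; reducing to Smith normal form yields diagonal entries (1,1,1,1,1,1,1,1,1,1,1,1,1).

Reading off H_k = ker ∂_k / im ∂_{k+1}:

  H_0: rank C_0 − rank ∂_1 = 9 − 6 = 3, and the invariant factors of ∂_1 are all 1, so H_0 ≅ Z^3.
  H_1: rank ker ∂_1 − rank ∂_2 = (21 − 6) − 13 = 2, and the invariant factors of ∂_2 are all 1, so H_1 ≅ Z^2.
  H_2: rank ker ∂_2 − rank ∂_3 = (14 − 13) − 0 = 1, and there is no ∂_3, so H_2 ≅ Z.

H_0 = Z^3,  H_1 = Z^2,  H_2 = Z.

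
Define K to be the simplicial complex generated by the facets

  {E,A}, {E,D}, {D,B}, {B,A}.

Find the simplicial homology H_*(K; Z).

H_0 = Z,  H_1 = Z.

Order the vertices as A < B < D < E. Listing each simplex with vertices in this order, K has dimension 1 with simplices:

  0-simplices (4): A, B, D, E
  1-simplices (4): AB, AE, BD, DE

Hence C_0 ≅ Z^4, C_1 ≅ Z^4.

Boundary ∂_1: C_1 → C_0 sends each edge [p,q] (with p < q) to q − p.
This gives a 4×4 integer matrix of rank 3; reducing to Smith normal form yields diagonal entries (1,1,1).

Reading off H_k = ker ∂_k / im ∂_{k+1}:

  H_0: rank C_0 − rank ∂_1 = 4 − 3 = 1, and the invariant factors of ∂_1 are all 1, so H_0 ≅ Z.
  H_1: rank ker ∂_1 − rank ∂_2 = (4 − 3) − 0 = 1, and there is no ∂_2, so H_1 ≅ Z.

As a check, the Euler characteristic is 4 − 4 = 0, which agrees with 1 − 1 = 0.
(K is a triangulation of the circle S^1.)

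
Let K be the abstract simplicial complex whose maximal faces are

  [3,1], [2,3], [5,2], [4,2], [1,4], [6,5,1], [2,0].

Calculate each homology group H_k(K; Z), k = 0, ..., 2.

H_0 = Z,  H_1 = Z^2,  H_2 = 0.

We work with the vertex ordering 0 < 1 < 2 < 3 < 4 < 5 < 6. The simplices of K, each written with vertices in increasing order, are:

  0-simplices (7): [0], [1], [2], [3], [4], [5], [6]
  1-simplices (9): [0,2], [1,3], [1,4], [1,5], [1,6], [2,3], [2,4], [2,5], [5,6]
  2-simplices (1): [1,5,6]

so the chain groups are C_0 ≅ Z^7, C_1 ≅ Z^9, C_2 ≅ Z^1.

∂_1: C_1 → C_0 maps an edge to its endpoints' difference, ∂[p,q] = q − p. For instance
  ∂[1,5] = [5] − [1].
The 7×9 boundary matrix has rank 6 and Smith normal form diag(1,1,1,1,1,1).

Boundary ∂_2: C_2 → C_1 acts by ∂[p,q,r] = [q,r] − [p,r] + [p,q]. For instance
  ∂[1,5,6] = [5,6] − [1,6] + [1,5].
As a 9×1 matrix over Z this has rank 1, with invariant factors (1).

Now H_k = ker ∂_k / im ∂_{k+1}, so:

  H_0: rank C_0 − rank ∂_1 = 7 − 6 = 1, and the invariant factors of ∂_1 are all 1, so H_0 ≅ Z.
  H_1: rank ker ∂_1 − rank ∂_2 = (9 − 6) − 1 = 2, and the invariant factors of ∂_2 are all 1, so H_1 ≅ Z^2.
  H_2: rank ker ∂_2 − rank ∂_3 = (1 − 1) − 0 = 0, and there is no ∂_3, so H_2 ≅ 0.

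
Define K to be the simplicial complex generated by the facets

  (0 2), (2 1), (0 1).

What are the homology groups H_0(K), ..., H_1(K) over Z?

K has 3 vertices, 3 edges.
rank ∂_0 = 0, rank ∂_1 = 2 ⇒ b_0 = 3 − 0 − 2 = 1; all invariant factors of ∂_1 are 1 so no torsion. So H_0 = Z.
rank ∂_1 = 2, rank ∂_2 = 0 ⇒ b_1 = 3 − 2 − 0 = 1. So H_1 = Z.

H_0 = Z,  H_1 = Z.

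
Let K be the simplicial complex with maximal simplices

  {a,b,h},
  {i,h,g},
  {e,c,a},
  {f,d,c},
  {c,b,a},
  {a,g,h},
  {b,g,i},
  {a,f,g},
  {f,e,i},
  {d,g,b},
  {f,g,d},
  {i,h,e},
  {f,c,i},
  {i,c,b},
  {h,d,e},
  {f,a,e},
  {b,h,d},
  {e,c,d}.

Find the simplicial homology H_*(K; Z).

H_0 ≅ Z,  H_1 ≅ Z ⊕ Z_2,  H_2 = 0.

We work with the vertex ordering a < b < c < d < e < f < g < h < i. The simplices of K, each written with vertices in increasing order, are:

  0-simplices (9): a, b, c, d, e, f, g, h, i
  1-simplices (27): ab, ac, ae, af, ag, ah, bc, bd, bg, bh, bi, cd, ce, cf, ci, de, df, dg, dh, ef, eh, ei, fg, fi, gh, gi, hi
  2-simplices (18): abc, abh, ace, aef, afg, agh, bci, bdg, bdh, bgi, cde, cdf, cfi, deh, dfg, efi, ehi, ghi

Hence C_0 ≅ Z^9, C_1 ≅ Z^27, C_2 ≅ Z^18.

Boundary ∂_1: C_1 → C_0 maps an edge to its endpoints' difference, ∂[p,q] = q − p. For instance
  ∂gi = i − g.
As a 9×27 matrix over Z this has rank 8, with invariant factors (1,1,1,1,1,1,1,1).

∂_2: C_2 → C_1 maps a triangle to the signed sum of its edges. For instance
  ∂ghi = hi − gi + gh,
  ∂dfg = fg − dg + df.
The resulting 27×18 matrix has rank 18, and its Smith normal form has invariant factors (1,1,1,1,1,1,1,1,1,1,1,1,1,1,1,1,1,2).

Now H_k = ker ∂_k / im ∂_{k+1}, so:

  H_0: rank C_0 − rank ∂_1 = 9 − 8 = 1, and the invariant factors of ∂_1 are all 1, so H_0 ≅ Z.
  H_1: rank ker ∂_1 − rank ∂_2 = (27 − 8) − 18 = 1, and ∂_2 has invariant factor 2 > 1, so H_1 ≅ Z ⊕ Z_2.
  H_2: rank ker ∂_2 − rank ∂_3 = (18 − 18) − 0 = 0, and there is no ∂_3, so H_2 ≅ 0.

(K is a triangulation of the Klein bottle.)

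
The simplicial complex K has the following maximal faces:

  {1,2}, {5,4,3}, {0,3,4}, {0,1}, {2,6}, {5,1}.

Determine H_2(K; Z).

H_2 = 0.

Fix the vertex order 0 < 1 < 2 < 3 < 4 < 5 < 6 and write every simplex with vertices in increasing order. Then dim K = 2 and the simplices of K are:

  0-simplices (7): [0], [1], [2], [3], [4], [5], [6]
  1-simplices (9): [0,1], [0,3], [0,4], [1,2], [1,5], [2,6], [3,4], [3,5], [4,5]
  2-simplices (2): [0,3,4], [3,4,5]

giving chain groups C_0 ≅ Z^7, C_1 ≅ Z^9, C_2 ≅ Z^2.

∂_1: C_1 → C_0 maps an edge to its endpoints' difference, ∂[p,q] = q − p.
The 7×9 boundary matrix has rank 6 and Smith normal form diag(1,1,1,1,1,1).

The boundary map ∂_2: C_2 → C_1 maps a triangle to the signed sum of its edges. For instance
  ∂[3,4,5] = [4,5] − [3,5] + [3,4],
  ∂[0,3,4] = [3,4] − [0,4] + [0,3].
The resulting 9×2 matrix has rank 2, and its Smith normal form has invariant factors (1,1).

Now H_k = ker ∂_k / im ∂_{k+1}, so:

  H_2: rank ker ∂_2 − rank ∂_3 = (2 − 2) − 0 = 0, and there is no ∂_3, so H_2 = 0.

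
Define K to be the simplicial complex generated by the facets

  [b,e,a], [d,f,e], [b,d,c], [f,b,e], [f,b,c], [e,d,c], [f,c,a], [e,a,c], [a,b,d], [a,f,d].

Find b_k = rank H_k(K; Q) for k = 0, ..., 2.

b_0 = 1, b_1 = 0, b_2 = 0.

Order the vertices as a < b < c < d < e < f. Listing each simplex with vertices in this order, K has dimension 2 with simplices:

  0-simplices (6): a, b, c, d, e, f
  1-simplices (15): ab, ac, ad, ae, af, bc, bd, be, bf, cd, ce, cf, de, df, ef
  2-simplices (10): abd, abe, ace, acf, adf, bcd, bcf, bef, cde, def

giving chain groups C_0 ≅ Z^6, C_1 ≅ Z^15, C_2 ≅ Z^10.

∂_1: C_1 → C_0 sends each edge [p,q] (with p < q) to q − p. For instance
  ∂ac = c − a.
The 6×15 boundary matrix has rank 5 and Smith normal form diag(1,1,1,1,1).

Boundary ∂_2: C_2 → C_1 acts by ∂[p,q,r] = [q,r] − [p,r] + [p,q]. For instance
  ∂abd = bd − ad + ab,
  ∂def = ef − df + de.
As a 15×10 matrix over Z this has rank 10, with invariant factors (1,1,1,1,1,1,1,1,1,2).

Reading off H_k = ker ∂_k / im ∂_{k+1}:

  H_0: rank C_0 − rank ∂_1 = 6 − 5 = 1, and the invariant factors of ∂_1 are all 1, so H_0 ≅ Z.
  H_1: rank ker ∂_1 − rank ∂_2 = (15 − 5) − 10 = 0, and ∂_2 has invariant factor 2 > 1, so H_1 ≅ Z/2Z.
  H_2: rank ker ∂_2 − rank ∂_3 = (10 − 10) − 0 = 0, and there is no ∂_3, so H_2 ≅ 0.

As a check, the Euler characteristic is 6 − 15 + 10 = 1, which agrees with 1 − 0 + 0 = 1.
(K is a triangulation of the real projective plane RP^2.)

Hence the Betti numbers are b_0 = 1, b_1 = 0, b_2 = 0.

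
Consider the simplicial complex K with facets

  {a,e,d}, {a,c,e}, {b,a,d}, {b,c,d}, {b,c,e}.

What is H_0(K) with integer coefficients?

H_0 ≅ Z.

Fix the vertex order a < b < c < d < e and write every simplex with vertices in increasing order. Then dim K = 2 and the simplices of K are:

  0-simplices (5): a, b, c, d, e
  1-simplices (10): ab, ac, ad, ae, bc, bd, be, cd, ce, de
  2-simplices (5): abd, ace, ade, bcd, bce

giving chain groups C_0 ≅ Z^5, C_1 ≅ Z^10, C_2 ≅ Z^5.

The boundary map ∂_1: C_1 → C_0 sends each edge [p,q] (with p < q) to q − p. For instance
  ∂ac = c − a.
The 5×10 boundary matrix has rank 4 and Smith normal form diag(1,1,1,1).

Boundary ∂_2: C_2 → C_1 acts by ∂[p,q,r] = [q,r] − [p,r] + [p,q]. For instance
  ∂abd = bd − ad + ab,
  ∂ade = de − ae + ad.
The resulting 10×5 matrix has rank 5, and its Smith normal form has invariant factors (1,1,1,1,1).

Reading off H_k = ker ∂_k / im ∂_{k+1}:

  H_0: rank C_0 − rank ∂_1 = 5 − 4 = 1, and the invariant factors of ∂_1 are all 1, so H_0 = Z.

(K is a triangulation of the Möbius band.)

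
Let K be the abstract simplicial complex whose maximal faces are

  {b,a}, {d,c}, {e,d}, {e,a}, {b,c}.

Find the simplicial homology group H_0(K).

H_0 = Z.

We work with the vertex ordering a < b < c < d < e. The simplices of K, each written with vertices in increasing order, are:

  0-simplices (5): a, b, c, d, e
  1-simplices (5): ab, ae, bc, cd, de

giving chain groups C_0 ≅ Z^5, C_1 ≅ Z^5.

The boundary map ∂_1: C_1 → C_0 maps an edge to its endpoints' difference, ∂[p,q] = q − p. For instance
  ∂cd = d − c.
This gives a 5×5 integer matrix of rank 4; reducing to Smith normal form yields diagonal entries (1,1,1,1).

From H_k ≅ ker(∂_k) / im(∂_{k+1}) we obtain:

  H_0: rank C_0 − rank ∂_1 = 5 − 4 = 1, and the invariant factors of ∂_1 are all 1, so H_0 ≅ Z.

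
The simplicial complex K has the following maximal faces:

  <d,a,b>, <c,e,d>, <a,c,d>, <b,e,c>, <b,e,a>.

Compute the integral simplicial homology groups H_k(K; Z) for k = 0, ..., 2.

Order the vertices as a < b < c < d < e. Listing each simplex with vertices in this order, K has dimension 2 with simplices:

  0-simplices (5): a, b, c, d, e
  1-simplices (10): ab, ac, ad, ae, bc, bd, be, cd, ce, de
  2-simplices (5): abd, abe, acd, bce, cde

so the chain groups are C_0 ≅ Z^5, C_1 ≅ Z^10, C_2 ≅ Z^5.

The boundary map ∂_1: C_1 → C_0 maps an edge to its endpoints' difference, ∂[p,q] = q − p. For instance
  ∂be = e − b.
As a 5×10 matrix over Z this has rank 4, with invariant factors (1,1,1,1).

The boundary map ∂_2: C_2 → C_1 acts by ∂[p,q,r] = [q,r] − [p,r] + [p,q]. For instance
  ∂bce = ce − be + bc,
  ∂abd = bd − ad + ab.
This gives a 10×5 integer matrix of rank 5; reducing to Smith normal form yields diagonal entries (1,1,1,1,1).

Computing H_k = (kernel of ∂_k) / (image of ∂_{k+1}):

  H_0: rank C_0 − rank ∂_1 = 5 − 4 = 1, and the invariant factors of ∂_1 are all 1, so H_0 ≅ Z.
  H_1: rank ker ∂_1 − rank ∂_2 = (10 − 4) − 5 = 1, and the invariant factors of ∂_2 are all 1, so H_1 ≅ Z.
  H_2: rank ker ∂_2 − rank ∂_3 = (5 − 5) − 0 = 0, and there is no ∂_3, so H_2 ≅ 0.

As a check, the Euler characteristic is 5 − 10 + 5 = 0, which agrees with 1 − 1 + 0 = 0.

H_0 = Z,  H_1 = Z,  H_2 = 0.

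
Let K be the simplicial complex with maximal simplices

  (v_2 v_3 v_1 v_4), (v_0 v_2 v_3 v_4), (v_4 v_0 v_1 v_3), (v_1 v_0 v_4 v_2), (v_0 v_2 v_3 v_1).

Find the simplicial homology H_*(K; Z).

H_0 = Z,  H_1 = 0,  H_2 = 0,  H_3 = Z.

K has 5 vertices, 10 edges, 10 triangles, 5 3-simplices.
rank ∂_0 = 0, rank ∂_1 = 4 ⇒ b_0 = 5 − 0 − 4 = 1; all invariant factors of ∂_1 are 1 so no torsion. So H_0 = Z.
rank ∂_1 = 4, rank ∂_2 = 6 ⇒ b_1 = 10 − 4 − 6 = 0; all invariant factors of ∂_2 are 1 so no torsion. So H_1 = 0.
rank ∂_2 = 6, rank ∂_3 = 4 ⇒ b_2 = 10 − 6 − 4 = 0; all invariant factors of ∂_3 are 1 so no torsion. So H_2 = 0.
rank ∂_3 = 4, rank ∂_4 = 0 ⇒ b_3 = 5 − 4 − 0 = 1. So H_3 = Z.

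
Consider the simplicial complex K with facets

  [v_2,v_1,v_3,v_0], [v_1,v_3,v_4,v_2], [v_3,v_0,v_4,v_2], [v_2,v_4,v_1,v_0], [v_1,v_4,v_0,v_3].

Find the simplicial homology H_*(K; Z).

H_0 = Z,  H_1 = 0,  H_2 = 0,  H_3 = Z.

We work with the vertex ordering v_0 < v_1 < v_2 < v_3 < v_4. The simplices of K, each written with vertices in increasing order, are:

  0-simplices (5): [v_0], [v_1], [v_2], [v_3], [v_4]
  1-simplices (10): [v_0,v_1], [v_0,v_2], [v_0,v_3], [v_0,v_4], [v_1,v_2], [v_1,v_3], [v_1,v_4], [v_2,v_3], [v_2,v_4], [v_3,v_4]
  2-simplices (10): [v_0,v_1,v_2], [v_0,v_1,v_3], [v_0,v_1,v_4], [v_0,v_2,v_3], [v_0,v_2,v_4], [v_0,v_3,v_4], [v_1,v_2,v_3], [v_1,v_2,v_4], [v_1,v_3,v_4], [v_2,v_3,v_4]
  3-simplices (5): [v_0,v_1,v_2,v_3], [v_0,v_1,v_2,v_4], [v_0,v_1,v_3,v_4], [v_0,v_2,v_3,v_4], [v_1,v_2,v_3,v_4]

giving chain groups C_0 ≅ Z^5, C_1 ≅ Z^10, C_2 ≅ Z^10, C_3 ≅ Z^5.

Boundary ∂_1: C_1 → C_0 sends each edge [p,q] (with p < q) to q − p. For instance
  ∂[v_2,v_4] = [v_4] − [v_2].
As a 5×10 matrix over Z this has rank 4, with invariant factors (1,1,1,1).

The boundary map ∂_2: C_2 → C_1 acts by ∂[p,q,r] = [q,r] − [p,r] + [p,q]. For instance
  ∂[v_1,v_2,v_3] = [v_2,v_3] − [v_1,v_3] + [v_1,v_2],
  ∂[v_0,v_1,v_2] = [v_1,v_2] − [v_0,v_2] + [v_0,v_1].
The 10×10 boundary matrix has rank 6 and Smith normal form diag(1,1,1,1,1,1).

The boundary map ∂_3: C_3 → C_2 sends each 3-simplex σ to the alternating sum Σ_i (−1)^i (σ with its i-th vertex removed). For instance
  ∂[v_1,v_2,v_3,v_4] = [v_2,v_3,v_4] − [v_1,v_3,v_4] + [v_1,v_2,v_4] − [v_1,v_2,v_3],
  ∂[v_0,v_1,v_2,v_3] = [v_1,v_2,v_3] − [v_0,v_2,v_3] + [v_0,v_1,v_3] − [v_0,v_1,v_2].
The 10×5 boundary matrix has rank 4 and Smith normal form diag(1,1,1,1).

Now H_k = ker ∂_k / im ∂_{k+1}, so:

  H_0: rank C_0 − rank ∂_1 = 5 − 4 = 1, and the invariant factors of ∂_1 are all 1, so H_0 = Z.
  H_1: rank ker ∂_1 − rank ∂_2 = (10 − 4) − 6 = 0, and the invariant factors of ∂_2 are all 1, so H_1 = 0.
  H_2: rank ker ∂_2 − rank ∂_3 = (10 − 6) − 4 = 0, and the invariant factors of ∂_3 are all 1, so H_2 = 0.
  H_3: rank ker ∂_3 − rank ∂_4 = (5 − 4) − 0 = 1, and there is no ∂_4, so H_3 = Z.

(K is a triangulation of the 3-sphere S^3.)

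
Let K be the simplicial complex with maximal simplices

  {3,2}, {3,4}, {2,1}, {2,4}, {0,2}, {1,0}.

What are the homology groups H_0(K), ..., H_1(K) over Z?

Order the vertices as 0 < 1 < 2 < 3 < 4. Listing each simplex with vertices in this order, K has dimension 1 with simplices:

  0-simplices (5): [0], [1], [2], [3], [4]
  1-simplices (6): [0,1], [0,2], [1,2], [2,3], [2,4], [3,4]

Hence C_0 ≅ Z^5, C_1 ≅ Z^6.

∂_1: C_1 → C_0 maps an edge to its endpoints' difference, ∂[p,q] = q − p.
The 5×6 boundary matrix has rank 4 and Smith normal form diag(1,1,1,1).

From H_k ≅ ker(∂_k) / im(∂_{k+1}) we obtain:

  H_0: rank C_0 − rank ∂_1 = 5 − 4 = 1, and the invariant factors of ∂_1 are all 1, so H_0 ≅ Z.
  H_1: rank ker ∂_1 − rank ∂_2 = (6 − 4) − 0 = 2, and there is no ∂_2, so H_1 ≅ Z^2.

(K is a triangulation of a wedge of 2 circles.)

H_0 ≅ Z,  H_1 ≅ Z^2.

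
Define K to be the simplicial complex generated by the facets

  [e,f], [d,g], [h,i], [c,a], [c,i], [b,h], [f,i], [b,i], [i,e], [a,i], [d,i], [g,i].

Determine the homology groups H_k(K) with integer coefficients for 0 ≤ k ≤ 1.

We work with the vertex ordering a < b < c < d < e < f < g < h < i. The simplices of K, each written with vertices in increasing order, are:

  0-simplices (9): a, b, c, d, e, f, g, h, i
  1-simplices (12): ac, ai, bh, bi, ci, dg, di, ef, ei, fi, gi, hi

giving chain groups C_0 ≅ Z^9, C_1 ≅ Z^12.

∂_1: C_1 → C_0 is given by ∂[p,q] = [q] − [p].
This gives a 9×12 integer matrix of rank 8; reducing to Smith normal form yields diagonal entries (1,1,1,1,1,1,1,1).

Now H_k = ker ∂_k / im ∂_{k+1}, so:

  H_0: rank C_0 − rank ∂_1 = 9 − 8 = 1, and the invariant factors of ∂_1 are all 1, so H_0 = Z.
  H_1: rank ker ∂_1 − rank ∂_2 = (12 − 8) − 0 = 4, and there is no ∂_2, so H_1 = Z^4.

H_0 = Z,  H_1 = Z^4.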